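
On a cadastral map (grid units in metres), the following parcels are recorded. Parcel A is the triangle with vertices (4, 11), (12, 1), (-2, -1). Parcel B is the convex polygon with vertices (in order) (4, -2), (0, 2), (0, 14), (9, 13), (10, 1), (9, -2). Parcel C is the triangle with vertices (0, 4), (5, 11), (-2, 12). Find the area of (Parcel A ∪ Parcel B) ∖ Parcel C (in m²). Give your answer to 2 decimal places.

|Parcel A ∪ Parcel B| = 149.0282.
|(Parcel A ∪ Parcel B) ∩ Parcel C| = 19.2857.
|(Parcel A ∪ Parcel B) ∖ Parcel C| = 149.0282 − 19.2857 = 129.74.

129.74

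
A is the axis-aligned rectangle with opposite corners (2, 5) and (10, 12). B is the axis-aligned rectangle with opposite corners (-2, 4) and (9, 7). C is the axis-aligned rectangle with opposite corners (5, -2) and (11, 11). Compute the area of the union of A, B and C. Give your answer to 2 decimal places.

119.00

By inclusion–exclusion:
Individual areas: |A| = 56, |B| = 33, |C| = 78.
|A∩B|: x∈[2,9], y∈[5,7] → 7·2 = 14.
|A∩C|: x∈[5,10], y∈[5,11] → 5·6 = 30.
|B∩C|: x∈[5,9], y∈[4,7] → 4·3 = 12.
|A∩B∩C| = 8.
|A ∪ B ∪ C| = 167 − 56 + 8 = 119.00.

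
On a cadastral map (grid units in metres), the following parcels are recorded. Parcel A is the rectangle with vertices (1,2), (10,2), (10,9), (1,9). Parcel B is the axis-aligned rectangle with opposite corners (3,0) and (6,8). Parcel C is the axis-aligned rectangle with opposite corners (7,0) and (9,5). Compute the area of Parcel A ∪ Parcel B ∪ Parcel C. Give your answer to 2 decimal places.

By inclusion–exclusion:
Individual areas: |Parcel A| = 63, |Parcel B| = 24, |Parcel C| = 10.
|Parcel A∩Parcel B|: x∈[3,6], y∈[2,8] → 3·6 = 18.
|Parcel A∩Parcel C|: x∈[7,9], y∈[2,5] → 2·3 = 6.
|Parcel B∩Parcel C| = 0 (no overlap).
|Parcel A∩Parcel B∩Parcel C| = 0.
|Parcel A ∪ Parcel B ∪ Parcel C| = 97 − 24 + 0 = 73.00.

73.00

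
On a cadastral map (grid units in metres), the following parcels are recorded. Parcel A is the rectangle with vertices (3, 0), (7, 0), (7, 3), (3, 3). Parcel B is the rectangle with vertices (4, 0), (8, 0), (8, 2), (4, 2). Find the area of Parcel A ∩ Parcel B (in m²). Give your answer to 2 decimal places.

|Parcel A∩Parcel B|: x∈[4,7], y∈[0,2] → 3·2 = 6.

6.00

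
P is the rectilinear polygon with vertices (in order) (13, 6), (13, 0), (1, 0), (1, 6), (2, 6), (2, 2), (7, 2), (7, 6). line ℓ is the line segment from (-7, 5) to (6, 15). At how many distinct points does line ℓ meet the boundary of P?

The segment lies entirely outside P and never meets its boundary.

0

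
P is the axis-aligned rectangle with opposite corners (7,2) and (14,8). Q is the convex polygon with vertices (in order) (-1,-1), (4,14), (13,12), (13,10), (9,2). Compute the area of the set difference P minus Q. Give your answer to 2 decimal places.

21.00

|P| = 42, |P∩Q| = 21.
|P ∖ Q| = |P| − |P∩Q| = 42 − 21 = 21.00.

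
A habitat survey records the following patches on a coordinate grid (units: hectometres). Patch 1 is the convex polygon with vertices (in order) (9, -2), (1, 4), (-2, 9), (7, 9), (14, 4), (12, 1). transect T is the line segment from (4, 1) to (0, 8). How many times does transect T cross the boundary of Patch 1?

1

The segment meets the boundary at (3.25,2.312).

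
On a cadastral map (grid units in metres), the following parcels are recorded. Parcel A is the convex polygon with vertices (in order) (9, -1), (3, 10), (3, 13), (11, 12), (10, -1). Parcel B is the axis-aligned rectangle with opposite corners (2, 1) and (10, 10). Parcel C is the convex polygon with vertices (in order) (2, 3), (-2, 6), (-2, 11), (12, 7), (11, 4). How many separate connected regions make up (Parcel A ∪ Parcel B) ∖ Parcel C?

2

(Parcel A ∪ Parcel B) ∖ Parcel C splits into 2 disjoint pieces (area 23.5737, area 32.0207).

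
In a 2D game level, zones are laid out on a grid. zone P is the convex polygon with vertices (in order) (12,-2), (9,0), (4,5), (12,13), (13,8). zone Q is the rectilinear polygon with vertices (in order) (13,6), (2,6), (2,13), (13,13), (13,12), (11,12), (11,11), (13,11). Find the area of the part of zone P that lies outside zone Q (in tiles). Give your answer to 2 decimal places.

|zone P| = 70, |zone P∩zone Q| = 27.5.
|zone P ∖ zone Q| = |zone P| − |zone P∩zone Q| = 70 − 27.5 = 42.50.

42.50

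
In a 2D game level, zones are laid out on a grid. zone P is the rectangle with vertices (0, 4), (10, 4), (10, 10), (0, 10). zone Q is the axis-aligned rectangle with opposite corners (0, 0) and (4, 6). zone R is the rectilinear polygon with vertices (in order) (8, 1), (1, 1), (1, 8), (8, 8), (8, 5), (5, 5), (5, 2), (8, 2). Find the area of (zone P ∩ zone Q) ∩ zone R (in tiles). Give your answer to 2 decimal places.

The region (zone P ∩ zone Q) ∩ zone R is the polygon with vertices (4,6), (4,4), (1,4), (1,6).
By the shoelace formula its area is 6.00.

6.00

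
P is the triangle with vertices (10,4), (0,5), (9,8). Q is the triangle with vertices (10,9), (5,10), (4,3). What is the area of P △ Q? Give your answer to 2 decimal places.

24.47

|P| = 19.5, |Q| = 18, |P∩Q| = 6.5166.
|P △ Q| = |P| + |Q| − 2·|P∩Q| = 19.5 + 18 − 13.0333 = 24.47.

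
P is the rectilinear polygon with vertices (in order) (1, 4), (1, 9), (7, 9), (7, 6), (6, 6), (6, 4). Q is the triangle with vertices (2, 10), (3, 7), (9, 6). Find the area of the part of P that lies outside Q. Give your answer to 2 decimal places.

21.02

|P| = 28, |P∩Q| = 6.9821.
|P ∖ Q| = |P| − |P∩Q| = 28 − 6.9821 = 21.02.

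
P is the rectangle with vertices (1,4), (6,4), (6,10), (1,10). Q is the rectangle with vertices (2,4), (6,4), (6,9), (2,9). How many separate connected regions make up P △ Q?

P △ Q is a single connected region.

1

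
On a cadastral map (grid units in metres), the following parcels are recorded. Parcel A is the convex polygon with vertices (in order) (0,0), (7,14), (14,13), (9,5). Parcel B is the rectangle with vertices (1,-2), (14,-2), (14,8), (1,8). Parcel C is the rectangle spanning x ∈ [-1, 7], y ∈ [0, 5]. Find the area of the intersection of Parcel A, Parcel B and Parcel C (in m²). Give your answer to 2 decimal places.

14.42

The intersection is the polygon with vertices (1,0.556), (1,2), (2.5,5), (7,5), (7,3.889).
By the shoelace formula its area is 14.42.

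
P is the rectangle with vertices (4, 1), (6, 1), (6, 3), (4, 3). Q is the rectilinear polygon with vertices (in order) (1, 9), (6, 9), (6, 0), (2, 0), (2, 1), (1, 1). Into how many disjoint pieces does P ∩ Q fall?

P ∩ Q is a single connected region.

1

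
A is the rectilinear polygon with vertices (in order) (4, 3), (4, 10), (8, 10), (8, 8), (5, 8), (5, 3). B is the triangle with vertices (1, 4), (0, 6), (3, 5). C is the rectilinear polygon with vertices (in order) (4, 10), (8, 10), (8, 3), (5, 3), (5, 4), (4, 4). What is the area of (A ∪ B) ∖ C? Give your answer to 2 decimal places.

3.50

|A ∪ B| = 15.5.
|(A ∪ B) ∩ C| = 12.
|(A ∪ B) ∖ C| = 15.5 − 12 = 3.50.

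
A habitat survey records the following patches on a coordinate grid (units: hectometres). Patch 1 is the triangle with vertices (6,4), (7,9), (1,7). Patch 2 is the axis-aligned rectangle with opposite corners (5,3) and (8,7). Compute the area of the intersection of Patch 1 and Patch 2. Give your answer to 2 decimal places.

3.60

The intersection is the polygon with vertices (6,4), (5,4.6), (5,7), (6.6,7).
By the shoelace formula its area is 3.60.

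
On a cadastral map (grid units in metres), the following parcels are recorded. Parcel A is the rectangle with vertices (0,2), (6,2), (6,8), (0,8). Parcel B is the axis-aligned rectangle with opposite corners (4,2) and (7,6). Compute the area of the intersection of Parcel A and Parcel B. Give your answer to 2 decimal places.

8.00

|Parcel A∩Parcel B|: x∈[4,6], y∈[2,6] → 2·4 = 8.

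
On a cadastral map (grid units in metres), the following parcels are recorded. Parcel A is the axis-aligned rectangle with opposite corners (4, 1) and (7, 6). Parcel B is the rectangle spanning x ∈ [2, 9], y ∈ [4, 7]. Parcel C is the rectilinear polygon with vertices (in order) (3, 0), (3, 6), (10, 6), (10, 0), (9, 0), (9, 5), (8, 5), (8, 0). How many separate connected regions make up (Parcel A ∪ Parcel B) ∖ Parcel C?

(Parcel A ∪ Parcel B) ∖ Parcel C splits into 2 disjoint pieces (area 9, area 1).

2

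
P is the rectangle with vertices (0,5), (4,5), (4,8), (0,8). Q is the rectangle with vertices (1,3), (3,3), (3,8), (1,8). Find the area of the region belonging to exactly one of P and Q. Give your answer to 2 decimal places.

10.00

|P∩Q|: x∈[1,3], y∈[5,8] → 2·3 = 6.
|P △ Q| = |P| + |Q| − 2·|P∩Q| = 12 + 10 − 12 = 10.00.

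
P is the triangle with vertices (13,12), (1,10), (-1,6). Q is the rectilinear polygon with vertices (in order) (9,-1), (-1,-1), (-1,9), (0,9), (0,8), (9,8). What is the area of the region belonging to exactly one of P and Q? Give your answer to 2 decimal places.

|P| = 22, |Q| = 91, |P∩Q| = 3.6667.
|P △ Q| = |P| + |Q| − 2·|P∩Q| = 22 + 91 − 7.3333 = 105.67.

105.67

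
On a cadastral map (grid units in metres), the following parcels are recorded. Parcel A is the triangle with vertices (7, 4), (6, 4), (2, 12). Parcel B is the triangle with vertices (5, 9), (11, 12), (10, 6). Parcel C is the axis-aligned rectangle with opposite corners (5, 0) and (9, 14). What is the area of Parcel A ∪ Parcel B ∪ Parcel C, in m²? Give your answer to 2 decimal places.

By inclusion–exclusion:
Individual areas: |Parcel A| = 4, |Parcel B| = 16.5, |Parcel C| = 56.
|Parcel A∩Parcel B| = 0.
|Parcel A∩Parcel C| = 2.2.
|Parcel B∩Parcel C| = 8.8.
|Parcel A∩Parcel B∩Parcel C| = 0.
|Parcel A ∪ Parcel B ∪ Parcel C| = 76.5 − 11 + 0 = 65.50.

65.50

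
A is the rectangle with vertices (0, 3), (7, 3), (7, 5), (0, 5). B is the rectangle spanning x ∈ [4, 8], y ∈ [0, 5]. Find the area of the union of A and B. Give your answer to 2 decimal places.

By inclusion–exclusion:
Individual areas: |A| = 14, |B| = 20.
|A∩B|: x∈[4,7], y∈[3,5] → 3·2 = 6.
|A ∪ B| = 34 − 6 = 28.00.

28.00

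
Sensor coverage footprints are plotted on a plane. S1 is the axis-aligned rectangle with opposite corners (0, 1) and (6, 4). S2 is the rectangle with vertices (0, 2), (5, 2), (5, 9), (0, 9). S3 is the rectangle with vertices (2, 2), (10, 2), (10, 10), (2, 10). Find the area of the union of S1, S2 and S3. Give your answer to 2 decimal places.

By inclusion–exclusion:
Individual areas: |S1| = 18, |S2| = 35, |S3| = 64.
|S1∩S2|: x∈[0,5], y∈[2,4] → 5·2 = 10.
|S1∩S3|: x∈[2,6], y∈[2,4] → 4·2 = 8.
|S2∩S3|: x∈[2,5], y∈[2,9] → 3·7 = 21.
|S1∩S2∩S3| = 6.
|S1 ∪ S2 ∪ S3| = 117 − 39 + 6 = 84.00.

84.00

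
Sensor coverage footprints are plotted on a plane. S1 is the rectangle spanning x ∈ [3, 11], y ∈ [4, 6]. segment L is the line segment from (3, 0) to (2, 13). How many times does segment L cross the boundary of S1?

0

The segment lies entirely outside S1 and never meets its boundary.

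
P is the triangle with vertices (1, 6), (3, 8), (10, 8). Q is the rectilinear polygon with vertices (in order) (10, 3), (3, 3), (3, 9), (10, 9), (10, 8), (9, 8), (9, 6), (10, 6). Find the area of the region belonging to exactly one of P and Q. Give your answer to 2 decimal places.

|P| = 7, |Q| = 40, |P∩Q| = 5.3333.
|P △ Q| = |P| + |Q| − 2·|P∩Q| = 7 + 40 − 10.6667 = 36.33.

36.33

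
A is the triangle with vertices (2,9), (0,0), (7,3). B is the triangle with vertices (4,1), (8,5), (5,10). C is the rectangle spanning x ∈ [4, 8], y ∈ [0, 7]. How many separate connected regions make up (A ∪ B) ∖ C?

2

(A ∪ B) ∖ C splits into 2 disjoint pieces (area 21.1714, area 3.2).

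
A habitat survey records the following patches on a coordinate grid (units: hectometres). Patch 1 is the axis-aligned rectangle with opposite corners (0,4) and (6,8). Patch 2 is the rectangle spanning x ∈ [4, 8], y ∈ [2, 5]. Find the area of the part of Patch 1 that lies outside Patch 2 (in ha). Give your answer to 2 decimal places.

|Patch 1∩Patch 2|: x∈[4,6], y∈[4,5] → 2·1 = 2.
|Patch 1| = 24.
|Patch 1 ∖ Patch 2| = |Patch 1| − |Patch 1∩Patch 2| = 24 − 2 = 22.00.

22.00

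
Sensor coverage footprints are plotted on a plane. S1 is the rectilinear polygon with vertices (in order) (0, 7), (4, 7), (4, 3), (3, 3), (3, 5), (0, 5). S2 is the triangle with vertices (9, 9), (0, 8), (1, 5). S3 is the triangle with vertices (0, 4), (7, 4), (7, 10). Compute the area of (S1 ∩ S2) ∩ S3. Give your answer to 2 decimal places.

The region (S1 ∩ S2) ∩ S3 is the polygon with vertices (4,6.5), (1.4,5.2), (3.5,7), (4,7).
By the shoelace formula its area is 1.10.

1.10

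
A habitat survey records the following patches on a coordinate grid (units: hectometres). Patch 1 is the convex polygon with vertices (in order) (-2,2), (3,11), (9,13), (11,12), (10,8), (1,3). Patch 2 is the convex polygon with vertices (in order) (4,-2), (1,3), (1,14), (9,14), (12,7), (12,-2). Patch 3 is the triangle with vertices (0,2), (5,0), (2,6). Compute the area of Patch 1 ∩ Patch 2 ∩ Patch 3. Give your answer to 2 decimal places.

2.89

The intersection is the polygon with vertices (1,3), (1,4), (2,6), (2.957,4.087).
By the shoelace formula its area is 2.89.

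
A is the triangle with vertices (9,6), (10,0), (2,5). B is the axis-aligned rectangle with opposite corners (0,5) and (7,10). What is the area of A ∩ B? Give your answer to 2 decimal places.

1.79

The intersection is the polygon with vertices (7,5.714), (7,5), (2,5).
By the shoelace formula its area is 1.79.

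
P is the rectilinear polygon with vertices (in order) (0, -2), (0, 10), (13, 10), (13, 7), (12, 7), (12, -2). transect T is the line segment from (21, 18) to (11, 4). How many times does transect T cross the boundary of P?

1

The segment meets the boundary at (12,5.4).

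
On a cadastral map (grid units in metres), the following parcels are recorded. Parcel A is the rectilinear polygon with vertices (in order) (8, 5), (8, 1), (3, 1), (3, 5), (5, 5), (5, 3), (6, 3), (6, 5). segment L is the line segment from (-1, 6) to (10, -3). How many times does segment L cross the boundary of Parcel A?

The segment meets the boundary at (5.111,1), (3,2.727).

2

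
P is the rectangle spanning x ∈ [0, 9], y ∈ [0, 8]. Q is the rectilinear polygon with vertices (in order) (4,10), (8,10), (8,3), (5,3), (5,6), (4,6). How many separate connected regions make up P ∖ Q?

1

P ∖ Q is a single connected region.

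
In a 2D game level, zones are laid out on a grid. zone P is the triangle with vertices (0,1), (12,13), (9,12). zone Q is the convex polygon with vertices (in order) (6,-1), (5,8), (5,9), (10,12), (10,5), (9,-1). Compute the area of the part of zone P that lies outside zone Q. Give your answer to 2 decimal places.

5.03

|zone P| = 12, |zone P∩zone Q| = 6.9716.
|zone P ∖ zone Q| = |zone P| − |zone P∩zone Q| = 12 − 6.9716 = 5.03.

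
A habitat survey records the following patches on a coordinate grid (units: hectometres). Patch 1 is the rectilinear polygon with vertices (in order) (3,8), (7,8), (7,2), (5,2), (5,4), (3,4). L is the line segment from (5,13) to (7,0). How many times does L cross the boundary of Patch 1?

2

The segment meets the boundary at (6.692,2), (5.769,8).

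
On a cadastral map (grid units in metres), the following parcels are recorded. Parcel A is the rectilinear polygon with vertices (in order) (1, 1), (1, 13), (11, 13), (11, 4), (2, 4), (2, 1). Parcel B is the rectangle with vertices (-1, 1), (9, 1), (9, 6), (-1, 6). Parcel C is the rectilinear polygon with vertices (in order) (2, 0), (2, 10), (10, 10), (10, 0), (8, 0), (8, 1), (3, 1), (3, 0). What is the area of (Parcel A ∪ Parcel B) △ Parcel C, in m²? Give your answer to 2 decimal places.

61.00

|Parcel A ∪ Parcel B| = 124.
|(Parcel A ∪ Parcel B) ∩ Parcel C| = 69.
|(Parcel A ∪ Parcel B) △ Parcel C| = 124 + 75 − 138 = 61.00.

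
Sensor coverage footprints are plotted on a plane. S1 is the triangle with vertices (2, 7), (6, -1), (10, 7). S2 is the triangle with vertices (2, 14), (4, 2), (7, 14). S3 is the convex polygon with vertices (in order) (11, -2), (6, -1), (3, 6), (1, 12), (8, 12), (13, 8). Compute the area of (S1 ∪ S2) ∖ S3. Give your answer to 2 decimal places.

|S1 ∪ S2| = 57.
|(S1 ∪ S2) ∩ S3| = 45.2917.
|(S1 ∪ S2) ∖ S3| = 57 − 45.2917 = 11.71.

11.71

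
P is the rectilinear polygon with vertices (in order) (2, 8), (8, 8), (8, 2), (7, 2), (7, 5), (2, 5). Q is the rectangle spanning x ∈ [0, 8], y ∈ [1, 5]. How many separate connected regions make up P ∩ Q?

1

P ∩ Q is a single connected region.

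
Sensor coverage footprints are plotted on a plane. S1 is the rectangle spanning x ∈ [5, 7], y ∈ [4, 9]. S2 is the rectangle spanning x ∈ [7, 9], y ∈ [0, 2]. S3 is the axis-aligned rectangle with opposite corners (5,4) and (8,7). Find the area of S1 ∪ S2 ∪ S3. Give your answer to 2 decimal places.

17.00

By inclusion–exclusion:
Individual areas: |S1| = 10, |S2| = 4, |S3| = 9.
|S1∩S2| = 0 (no overlap).
|S1∩S3|: x∈[5,7], y∈[4,7] → 2·3 = 6.
|S2∩S3| = 0 (no overlap).
|S1∩S2∩S3| = 0.
|S1 ∪ S2 ∪ S3| = 23 − 6 + 0 = 17.00.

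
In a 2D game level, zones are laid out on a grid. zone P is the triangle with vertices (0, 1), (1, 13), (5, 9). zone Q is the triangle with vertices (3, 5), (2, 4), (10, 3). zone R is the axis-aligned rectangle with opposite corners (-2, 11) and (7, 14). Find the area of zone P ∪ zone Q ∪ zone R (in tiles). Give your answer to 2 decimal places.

By inclusion–exclusion:
Individual areas: |zone P| = 26, |zone Q| = 4.5, |zone R| = 27.
|zone P∩zone Q| = 0.
|zone P∩zone R| = 2.1667.
|zone Q∩zone R| = 0.
|zone P∩zone Q∩zone R| = 0.
|zone P ∪ zone Q ∪ zone R| = 57.5 − 2.1667 + 0 = 55.33.

55.33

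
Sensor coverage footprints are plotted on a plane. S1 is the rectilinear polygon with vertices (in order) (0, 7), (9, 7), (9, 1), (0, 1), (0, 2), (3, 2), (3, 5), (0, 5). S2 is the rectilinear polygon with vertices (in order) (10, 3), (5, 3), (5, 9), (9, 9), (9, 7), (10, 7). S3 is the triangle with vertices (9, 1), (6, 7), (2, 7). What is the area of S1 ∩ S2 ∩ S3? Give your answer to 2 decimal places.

The intersection is the polygon with vertices (6.667,3), (5,4.429), (5,7), (6,7), (8,3).
By the shoelace formula its area is 6.81.

6.81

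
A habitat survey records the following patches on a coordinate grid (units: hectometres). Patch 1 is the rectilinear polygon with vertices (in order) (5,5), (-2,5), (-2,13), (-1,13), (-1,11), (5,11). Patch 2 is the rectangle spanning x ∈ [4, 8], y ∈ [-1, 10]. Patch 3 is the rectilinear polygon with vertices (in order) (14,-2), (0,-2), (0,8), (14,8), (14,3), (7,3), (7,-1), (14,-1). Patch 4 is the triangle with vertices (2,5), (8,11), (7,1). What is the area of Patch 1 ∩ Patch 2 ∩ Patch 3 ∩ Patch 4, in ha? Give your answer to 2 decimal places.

2.50

The intersection is the polygon with vertices (5,5), (4,5), (4,7), (5,8).
By the shoelace formula its area is 2.50.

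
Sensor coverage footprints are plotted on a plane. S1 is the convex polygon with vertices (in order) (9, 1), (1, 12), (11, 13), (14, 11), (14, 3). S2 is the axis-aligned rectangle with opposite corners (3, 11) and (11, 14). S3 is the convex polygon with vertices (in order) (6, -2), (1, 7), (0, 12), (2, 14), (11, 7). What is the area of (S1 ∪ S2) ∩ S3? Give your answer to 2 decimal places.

41.78

The region (S1 ∪ S2) ∩ S3 is the polygon with vertices (3,12.2), (3,13.222), (11,7), (8.244,2.039), (1,12).
By the shoelace formula its area is 41.78.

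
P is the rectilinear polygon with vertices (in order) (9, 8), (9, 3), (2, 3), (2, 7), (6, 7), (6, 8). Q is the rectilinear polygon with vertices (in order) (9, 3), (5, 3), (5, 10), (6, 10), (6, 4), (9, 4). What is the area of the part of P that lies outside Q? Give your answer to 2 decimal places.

24.00

|P| = 31, |P∩Q| = 7.
|P ∖ Q| = |P| − |P∩Q| = 31 − 7 = 24.00.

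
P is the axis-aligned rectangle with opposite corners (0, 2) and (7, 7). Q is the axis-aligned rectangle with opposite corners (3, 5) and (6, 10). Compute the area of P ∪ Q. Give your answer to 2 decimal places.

44.00

By inclusion–exclusion:
Individual areas: |P| = 35, |Q| = 15.
|P∩Q|: x∈[3,6], y∈[5,7] → 3·2 = 6.
|P ∪ Q| = 50 − 6 = 44.00.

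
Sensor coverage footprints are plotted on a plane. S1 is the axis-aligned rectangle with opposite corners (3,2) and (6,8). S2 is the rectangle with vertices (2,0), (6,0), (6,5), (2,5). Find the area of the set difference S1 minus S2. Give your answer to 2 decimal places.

|S1∩S2|: x∈[3,6], y∈[2,5] → 3·3 = 9.
|S1| = 18.
|S1 ∖ S2| = |S1| − |S1∩S2| = 18 − 9 = 9.00.

9.00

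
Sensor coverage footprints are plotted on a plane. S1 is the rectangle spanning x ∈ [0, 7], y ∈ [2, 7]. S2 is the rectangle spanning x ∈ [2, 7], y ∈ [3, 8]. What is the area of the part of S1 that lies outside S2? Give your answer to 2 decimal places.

15.00

|S1∩S2|: x∈[2,7], y∈[3,7] → 5·4 = 20.
|S1| = 35.
|S1 ∖ S2| = |S1| − |S1∩S2| = 35 − 20 = 15.00.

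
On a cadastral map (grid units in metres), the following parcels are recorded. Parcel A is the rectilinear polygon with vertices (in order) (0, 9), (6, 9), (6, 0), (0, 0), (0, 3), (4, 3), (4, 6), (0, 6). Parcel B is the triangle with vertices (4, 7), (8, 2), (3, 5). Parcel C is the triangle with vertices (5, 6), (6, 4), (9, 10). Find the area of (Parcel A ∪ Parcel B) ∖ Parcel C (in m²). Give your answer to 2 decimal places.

42.81

|Parcel A ∪ Parcel B| = 44.35.
|(Parcel A ∪ Parcel B) ∩ Parcel C| = 1.5385.
|(Parcel A ∪ Parcel B) ∖ Parcel C| = 44.35 − 1.5385 = 42.81.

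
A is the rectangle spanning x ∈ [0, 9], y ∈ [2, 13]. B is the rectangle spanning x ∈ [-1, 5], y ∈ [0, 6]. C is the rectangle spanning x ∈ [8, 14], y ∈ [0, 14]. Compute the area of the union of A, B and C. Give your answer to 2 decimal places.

By inclusion–exclusion:
Individual areas: |A| = 99, |B| = 36, |C| = 84.
|A∩B|: x∈[0,5], y∈[2,6] → 5·4 = 20.
|A∩C|: x∈[8,9], y∈[2,13] → 1·11 = 11.
|B∩C| = 0 (no overlap).
|A∩B∩C| = 0.
|A ∪ B ∪ C| = 219 − 31 + 0 = 188.00.

188.00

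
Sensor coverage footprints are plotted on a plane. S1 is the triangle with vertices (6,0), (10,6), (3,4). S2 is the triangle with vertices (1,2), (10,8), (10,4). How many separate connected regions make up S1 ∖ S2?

S1 ∖ S2 splits into 2 disjoint pieces (area 6.8986, area 0.4722).

2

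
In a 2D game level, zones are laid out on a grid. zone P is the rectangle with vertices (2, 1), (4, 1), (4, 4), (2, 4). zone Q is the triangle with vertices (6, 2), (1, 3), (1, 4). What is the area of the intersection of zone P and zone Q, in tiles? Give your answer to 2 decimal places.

The intersection is the polygon with vertices (4,2.4), (2,2.8), (2,3.6), (4,2.8).
By the shoelace formula its area is 1.20.

1.20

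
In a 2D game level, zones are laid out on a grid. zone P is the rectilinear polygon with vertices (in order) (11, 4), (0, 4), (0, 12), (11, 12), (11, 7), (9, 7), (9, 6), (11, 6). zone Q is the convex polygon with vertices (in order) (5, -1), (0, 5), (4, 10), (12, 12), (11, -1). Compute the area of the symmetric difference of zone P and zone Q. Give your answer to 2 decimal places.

75.08

|zone P| = 86, |zone Q| = 108.5, |zone P∩zone Q| = 59.7083.
|zone P △ zone Q| = |zone P| + |zone Q| − 2·|zone P∩zone Q| = 86 + 108.5 − 119.4167 = 75.08.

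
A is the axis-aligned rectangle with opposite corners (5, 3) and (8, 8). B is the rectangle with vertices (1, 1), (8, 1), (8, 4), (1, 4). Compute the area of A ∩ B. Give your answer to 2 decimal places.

3.00

|A∩B|: x∈[5,8], y∈[3,4] → 3·1 = 3.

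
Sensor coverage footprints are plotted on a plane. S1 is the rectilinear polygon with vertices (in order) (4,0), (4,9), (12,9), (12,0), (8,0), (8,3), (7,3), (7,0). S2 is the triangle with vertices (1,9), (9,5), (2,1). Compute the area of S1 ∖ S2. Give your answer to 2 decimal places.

|S1| = 69, |S1∩S2| = 13.3929.
|S1 ∖ S2| = |S1| − |S1∩S2| = 69 − 13.3929 = 55.61.

55.61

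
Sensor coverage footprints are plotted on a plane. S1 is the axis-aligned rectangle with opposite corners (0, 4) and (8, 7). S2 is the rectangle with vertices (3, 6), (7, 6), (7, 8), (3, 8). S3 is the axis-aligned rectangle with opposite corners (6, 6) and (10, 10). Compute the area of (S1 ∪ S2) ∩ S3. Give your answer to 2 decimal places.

The region (S1 ∪ S2) ∩ S3 is the polygon with vertices (8,6), (6,6), (6,8), (7,8), (7,7), (8,7).
By the shoelace formula its area is 3.00.

3.00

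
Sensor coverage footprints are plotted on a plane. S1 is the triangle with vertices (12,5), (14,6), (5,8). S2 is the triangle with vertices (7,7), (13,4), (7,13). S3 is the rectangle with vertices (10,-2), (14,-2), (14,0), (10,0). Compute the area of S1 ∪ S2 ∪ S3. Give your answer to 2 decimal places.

By inclusion–exclusion:
Individual areas: |S1| = 6.5, |S2| = 18, |S3| = 8.
|S1∩S2| = 4.3563.
|S1∩S3| = 0.
|S2∩S3| = 0.
|S1∩S2∩S3| = 0.
|S1 ∪ S2 ∪ S3| = 32.5 − 4.3563 + 0 = 28.14.

28.14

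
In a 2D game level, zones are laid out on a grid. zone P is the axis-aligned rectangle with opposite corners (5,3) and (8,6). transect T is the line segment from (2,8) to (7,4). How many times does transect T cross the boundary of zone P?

1

The segment meets the boundary at (5,5.6).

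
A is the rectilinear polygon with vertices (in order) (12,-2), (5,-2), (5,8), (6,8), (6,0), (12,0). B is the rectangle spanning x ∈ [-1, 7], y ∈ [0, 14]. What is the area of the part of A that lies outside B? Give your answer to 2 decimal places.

|A| = 22, |A∩B| = 8.
|A ∖ B| = |A| − |A∩B| = 22 − 8 = 14.00.

14.00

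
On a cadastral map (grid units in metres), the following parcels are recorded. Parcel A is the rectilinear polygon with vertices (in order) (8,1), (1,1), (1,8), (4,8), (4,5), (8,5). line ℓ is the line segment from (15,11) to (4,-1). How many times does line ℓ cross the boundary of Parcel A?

2

The segment meets the boundary at (5.833,1), (8,3.364).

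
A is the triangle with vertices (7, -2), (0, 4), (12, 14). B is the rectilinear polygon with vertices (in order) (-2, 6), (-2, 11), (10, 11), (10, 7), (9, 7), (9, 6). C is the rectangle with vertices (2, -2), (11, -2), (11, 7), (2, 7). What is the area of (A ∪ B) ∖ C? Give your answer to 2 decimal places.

61.18

|A ∪ B| = 108.0563.
|(A ∪ B) ∩ C| = 46.8753.
|(A ∪ B) ∖ C| = 108.0563 − 46.8753 = 61.18.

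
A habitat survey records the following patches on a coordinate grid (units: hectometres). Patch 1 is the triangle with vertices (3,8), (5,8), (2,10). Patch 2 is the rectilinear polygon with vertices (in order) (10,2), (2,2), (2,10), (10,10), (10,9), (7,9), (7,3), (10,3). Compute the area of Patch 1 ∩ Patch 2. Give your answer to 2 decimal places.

The intersection is the polygon with vertices (5,8), (3,8), (2,10).
By the shoelace formula its area is 2.00.

2.00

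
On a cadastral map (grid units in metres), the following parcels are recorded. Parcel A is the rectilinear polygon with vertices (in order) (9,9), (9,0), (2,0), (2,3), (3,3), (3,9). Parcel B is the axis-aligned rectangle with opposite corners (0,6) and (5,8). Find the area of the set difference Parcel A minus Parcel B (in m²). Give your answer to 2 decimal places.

53.00

|Parcel A| = 57, |Parcel A∩Parcel B| = 4.
|Parcel A ∖ Parcel B| = |Parcel A| − |Parcel A∩Parcel B| = 57 − 4 = 53.00.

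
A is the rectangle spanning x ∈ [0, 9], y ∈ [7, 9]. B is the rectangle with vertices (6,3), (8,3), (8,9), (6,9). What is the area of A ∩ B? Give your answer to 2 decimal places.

4.00

|A∩B|: x∈[6,8], y∈[7,9] → 2·2 = 4.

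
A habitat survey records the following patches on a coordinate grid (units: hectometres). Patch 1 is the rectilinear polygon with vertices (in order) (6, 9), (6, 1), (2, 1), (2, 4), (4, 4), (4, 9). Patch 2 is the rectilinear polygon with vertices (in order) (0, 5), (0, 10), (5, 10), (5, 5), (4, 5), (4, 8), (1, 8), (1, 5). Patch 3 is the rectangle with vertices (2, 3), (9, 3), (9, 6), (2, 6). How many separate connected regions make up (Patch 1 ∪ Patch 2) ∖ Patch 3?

(Patch 1 ∪ Patch 2) ∖ Patch 3 splits into 2 disjoint pieces (area 8, area 18).

2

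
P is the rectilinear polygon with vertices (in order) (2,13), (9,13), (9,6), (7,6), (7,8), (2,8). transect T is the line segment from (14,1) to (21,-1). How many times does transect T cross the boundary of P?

0

The segment lies entirely outside P and never meets its boundary.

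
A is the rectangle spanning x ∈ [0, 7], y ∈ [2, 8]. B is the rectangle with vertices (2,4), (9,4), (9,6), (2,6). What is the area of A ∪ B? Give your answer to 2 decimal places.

By inclusion–exclusion:
Individual areas: |A| = 42, |B| = 14.
|A∩B|: x∈[2,7], y∈[4,6] → 5·2 = 10.
|A ∪ B| = 56 − 10 = 46.00.

46.00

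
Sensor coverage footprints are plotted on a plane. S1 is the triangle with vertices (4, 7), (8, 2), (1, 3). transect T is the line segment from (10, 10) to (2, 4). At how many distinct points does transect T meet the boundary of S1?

1

The segment meets the boundary at (4.75,6.062).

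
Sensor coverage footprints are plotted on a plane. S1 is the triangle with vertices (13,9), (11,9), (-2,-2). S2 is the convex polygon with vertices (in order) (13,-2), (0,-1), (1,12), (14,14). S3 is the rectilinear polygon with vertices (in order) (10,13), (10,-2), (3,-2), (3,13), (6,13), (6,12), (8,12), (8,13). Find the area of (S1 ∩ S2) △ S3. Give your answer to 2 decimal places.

|S1 ∩ S2| = 10.7635.
|(S1 ∩ S2) ∩ S3| = 6.7128.
|(S1 ∩ S2) △ S3| = 10.7635 + 103 − 13.4256 = 100.34.

100.34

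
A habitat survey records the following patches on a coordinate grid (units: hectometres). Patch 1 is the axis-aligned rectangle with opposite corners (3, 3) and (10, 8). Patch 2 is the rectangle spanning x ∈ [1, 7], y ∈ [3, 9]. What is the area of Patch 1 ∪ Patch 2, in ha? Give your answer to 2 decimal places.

By inclusion–exclusion:
Individual areas: |Patch 1| = 35, |Patch 2| = 36.
|Patch 1∩Patch 2|: x∈[3,7], y∈[3,8] → 4·5 = 20.
|Patch 1 ∪ Patch 2| = 71 − 20 = 51.00.

51.00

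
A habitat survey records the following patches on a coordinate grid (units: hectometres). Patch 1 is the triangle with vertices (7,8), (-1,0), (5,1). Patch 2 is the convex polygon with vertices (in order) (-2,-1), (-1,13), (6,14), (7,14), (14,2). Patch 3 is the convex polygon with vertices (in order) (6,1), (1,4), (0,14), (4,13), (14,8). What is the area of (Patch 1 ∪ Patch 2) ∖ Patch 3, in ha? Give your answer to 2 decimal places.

|Patch 1 ∪ Patch 2| = 162.5.
|(Patch 1 ∪ Patch 2) ∩ Patch 3| = 92.7293.
|(Patch 1 ∪ Patch 2) ∖ Patch 3| = 162.5 − 92.7293 = 69.77.

69.77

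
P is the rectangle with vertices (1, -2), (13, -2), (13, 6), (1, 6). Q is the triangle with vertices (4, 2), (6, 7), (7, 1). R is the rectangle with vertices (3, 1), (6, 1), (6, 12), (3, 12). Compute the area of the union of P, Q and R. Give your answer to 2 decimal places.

114.08

By inclusion–exclusion:
Individual areas: |P| = 96, |Q| = 8.5, |R| = 33.
|P∩Q| = 8.2167.
|P∩R|: x∈[3,6], y∈[1,6] → 3·5 = 15.
|Q∩R| = 5.6667.
|P∩Q∩R| = 5.4667.
|P ∪ Q ∪ R| = 137.5 − 28.8833 + 5.4667 = 114.08.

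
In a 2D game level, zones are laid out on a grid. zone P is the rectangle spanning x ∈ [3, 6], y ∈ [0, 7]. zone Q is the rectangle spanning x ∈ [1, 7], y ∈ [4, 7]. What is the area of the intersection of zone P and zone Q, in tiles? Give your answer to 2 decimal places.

|zone P∩zone Q|: x∈[3,6], y∈[4,7] → 3·3 = 9.

9.00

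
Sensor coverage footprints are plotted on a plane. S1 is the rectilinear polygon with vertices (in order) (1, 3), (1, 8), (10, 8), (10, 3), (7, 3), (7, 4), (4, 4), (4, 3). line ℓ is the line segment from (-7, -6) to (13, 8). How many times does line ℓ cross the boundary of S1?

2

The segment meets the boundary at (10,5.9), (7,3.8).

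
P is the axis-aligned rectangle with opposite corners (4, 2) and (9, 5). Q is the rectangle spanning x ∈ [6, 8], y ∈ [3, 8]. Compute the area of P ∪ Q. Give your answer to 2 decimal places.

By inclusion–exclusion:
Individual areas: |P| = 15, |Q| = 10.
|P∩Q|: x∈[6,8], y∈[3,5] → 2·2 = 4.
|P ∪ Q| = 25 − 4 = 21.00.

21.00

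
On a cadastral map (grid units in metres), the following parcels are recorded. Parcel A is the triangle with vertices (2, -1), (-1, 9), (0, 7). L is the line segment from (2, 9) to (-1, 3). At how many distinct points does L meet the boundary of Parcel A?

The segment meets the boundary at (0.125,5.25), (0.333,5.667).

2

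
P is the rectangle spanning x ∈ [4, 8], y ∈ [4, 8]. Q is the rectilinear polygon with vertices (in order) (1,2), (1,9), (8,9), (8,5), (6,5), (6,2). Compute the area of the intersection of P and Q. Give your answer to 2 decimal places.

14.00

The intersection is the polygon with vertices (8,5), (6,5), (6,4), (4,4), (4,8), (8,8).
By the shoelace formula its area is 14.00.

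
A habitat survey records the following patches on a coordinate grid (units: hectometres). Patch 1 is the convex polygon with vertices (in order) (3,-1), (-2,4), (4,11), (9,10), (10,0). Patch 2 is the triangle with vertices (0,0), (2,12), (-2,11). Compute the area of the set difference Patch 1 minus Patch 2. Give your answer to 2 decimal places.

92.07

|Patch 1| = 98.5, |Patch 1∩Patch 2| = 6.4276.
|Patch 1 ∖ Patch 2| = |Patch 1| − |Patch 1∩Patch 2| = 98.5 − 6.4276 = 92.07.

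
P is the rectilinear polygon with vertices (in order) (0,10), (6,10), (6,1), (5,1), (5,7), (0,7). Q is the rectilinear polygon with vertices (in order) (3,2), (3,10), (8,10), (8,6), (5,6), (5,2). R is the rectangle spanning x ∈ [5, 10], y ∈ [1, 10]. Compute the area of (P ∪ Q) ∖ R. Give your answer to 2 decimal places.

25.00

|P ∪ Q| = 42.
|(P ∪ Q) ∩ R| = 17.
|(P ∪ Q) ∖ R| = 42 − 17 = 25.00.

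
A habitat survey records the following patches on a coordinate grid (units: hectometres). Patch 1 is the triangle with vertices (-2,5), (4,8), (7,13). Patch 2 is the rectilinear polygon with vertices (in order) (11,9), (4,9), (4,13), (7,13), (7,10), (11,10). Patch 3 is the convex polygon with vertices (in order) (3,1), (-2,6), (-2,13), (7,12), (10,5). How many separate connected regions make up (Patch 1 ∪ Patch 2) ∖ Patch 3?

(Patch 1 ∪ Patch 2) ∖ Patch 3 splits into 3 disjoint pieces (area 0.0686, area 2.5, area 2.9286).

3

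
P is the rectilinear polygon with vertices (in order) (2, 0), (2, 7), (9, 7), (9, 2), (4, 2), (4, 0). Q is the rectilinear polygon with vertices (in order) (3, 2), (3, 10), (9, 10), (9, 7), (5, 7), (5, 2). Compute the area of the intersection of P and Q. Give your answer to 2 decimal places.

10.00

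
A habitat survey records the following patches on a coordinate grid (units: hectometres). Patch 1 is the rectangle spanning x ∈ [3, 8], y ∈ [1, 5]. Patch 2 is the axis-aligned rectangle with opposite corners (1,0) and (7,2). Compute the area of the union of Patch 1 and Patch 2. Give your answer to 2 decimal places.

By inclusion–exclusion:
Individual areas: |Patch 1| = 20, |Patch 2| = 12.
|Patch 1∩Patch 2|: x∈[3,7], y∈[1,2] → 4·1 = 4.
|Patch 1 ∪ Patch 2| = 32 − 4 = 28.00.

28.00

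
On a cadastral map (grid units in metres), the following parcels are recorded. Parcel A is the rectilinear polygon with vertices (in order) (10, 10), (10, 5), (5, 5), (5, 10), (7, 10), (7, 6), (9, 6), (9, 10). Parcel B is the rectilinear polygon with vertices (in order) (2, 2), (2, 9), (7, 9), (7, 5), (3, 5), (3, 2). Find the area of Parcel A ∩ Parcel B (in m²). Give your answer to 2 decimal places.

The intersection is the polygon with vertices (5,5), (5,9), (7,9), (7,6), (7,5).
By the shoelace formula its area is 8.00.

8.00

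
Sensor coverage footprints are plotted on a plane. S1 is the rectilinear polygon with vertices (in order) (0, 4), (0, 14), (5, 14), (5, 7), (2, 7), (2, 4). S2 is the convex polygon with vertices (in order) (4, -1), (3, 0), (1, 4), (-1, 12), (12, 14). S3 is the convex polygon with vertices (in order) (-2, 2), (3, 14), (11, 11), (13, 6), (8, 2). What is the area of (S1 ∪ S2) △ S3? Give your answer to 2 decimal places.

65.72

|S1 ∪ S2| = 106.8077.
|(S1 ∪ S2) ∩ S3| = 79.0427.
|(S1 ∪ S2) △ S3| = 106.8077 + 117 − 158.0854 = 65.72.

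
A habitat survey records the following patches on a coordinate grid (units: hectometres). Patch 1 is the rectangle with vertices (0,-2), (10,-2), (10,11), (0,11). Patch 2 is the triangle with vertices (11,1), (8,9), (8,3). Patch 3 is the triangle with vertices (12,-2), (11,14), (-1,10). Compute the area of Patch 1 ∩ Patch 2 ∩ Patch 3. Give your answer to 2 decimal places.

The intersection is the polygon with vertices (8,3), (8,9), (10,3.667), (10,1.667).
By the shoelace formula its area is 8.00.

8.00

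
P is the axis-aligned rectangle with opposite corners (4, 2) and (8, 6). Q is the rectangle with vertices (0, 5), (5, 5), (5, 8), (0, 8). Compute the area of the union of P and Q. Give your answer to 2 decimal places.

30.00

By inclusion–exclusion:
Individual areas: |P| = 16, |Q| = 15.
|P∩Q|: x∈[4,5], y∈[5,6] → 1·1 = 1.
|P ∪ Q| = 31 − 1 = 30.00.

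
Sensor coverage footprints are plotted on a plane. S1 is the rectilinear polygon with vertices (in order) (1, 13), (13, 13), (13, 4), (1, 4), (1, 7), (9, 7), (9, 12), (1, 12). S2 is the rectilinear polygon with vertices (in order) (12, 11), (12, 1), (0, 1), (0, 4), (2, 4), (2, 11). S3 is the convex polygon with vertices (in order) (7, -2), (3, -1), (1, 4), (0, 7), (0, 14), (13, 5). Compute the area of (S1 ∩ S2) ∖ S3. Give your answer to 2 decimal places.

12.81

|S1 ∩ S2| = 42.
|(S1 ∩ S2) ∩ S3| = 29.1923.
|(S1 ∩ S2) ∖ S3| = 42 − 29.1923 = 12.81.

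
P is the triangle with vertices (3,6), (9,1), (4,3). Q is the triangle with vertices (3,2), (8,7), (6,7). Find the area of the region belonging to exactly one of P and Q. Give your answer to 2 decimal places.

9.74

|P| = 6.5, |Q| = 5, |P∩Q| = 0.8779.
|P △ Q| = |P| + |Q| − 2·|P∩Q| = 6.5 + 5 − 1.7558 = 9.74.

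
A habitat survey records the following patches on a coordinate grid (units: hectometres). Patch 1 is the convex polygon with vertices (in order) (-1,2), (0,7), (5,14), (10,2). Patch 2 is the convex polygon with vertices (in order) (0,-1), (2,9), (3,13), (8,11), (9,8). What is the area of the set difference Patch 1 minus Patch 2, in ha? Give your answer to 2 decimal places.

|Patch 1| = 75, |Patch 1∩Patch 2| = 45.4728.
|Patch 1 ∖ Patch 2| = |Patch 1| − |Patch 1∩Patch 2| = 75 − 45.4728 = 29.53.

29.53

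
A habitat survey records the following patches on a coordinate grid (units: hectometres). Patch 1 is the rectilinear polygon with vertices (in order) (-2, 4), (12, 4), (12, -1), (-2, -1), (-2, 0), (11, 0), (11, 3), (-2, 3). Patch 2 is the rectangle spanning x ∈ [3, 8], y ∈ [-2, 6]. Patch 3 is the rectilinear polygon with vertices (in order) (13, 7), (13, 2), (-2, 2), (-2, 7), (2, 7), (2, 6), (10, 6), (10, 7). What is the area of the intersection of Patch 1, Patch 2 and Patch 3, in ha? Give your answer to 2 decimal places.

5.00

The intersection is the polygon with vertices (8,3), (3,3), (3,4), (8,4).
By the shoelace formula its area is 5.00.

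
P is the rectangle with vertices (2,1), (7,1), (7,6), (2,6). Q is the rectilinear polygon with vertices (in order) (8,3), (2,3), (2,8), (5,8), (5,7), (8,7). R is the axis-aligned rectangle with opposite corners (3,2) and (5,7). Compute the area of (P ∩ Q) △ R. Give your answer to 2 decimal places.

13.00

|P ∩ Q| = 15.
|(P ∩ Q) ∩ R| = 6.
|(P ∩ Q) △ R| = 15 + 10 − 12 = 13.00.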